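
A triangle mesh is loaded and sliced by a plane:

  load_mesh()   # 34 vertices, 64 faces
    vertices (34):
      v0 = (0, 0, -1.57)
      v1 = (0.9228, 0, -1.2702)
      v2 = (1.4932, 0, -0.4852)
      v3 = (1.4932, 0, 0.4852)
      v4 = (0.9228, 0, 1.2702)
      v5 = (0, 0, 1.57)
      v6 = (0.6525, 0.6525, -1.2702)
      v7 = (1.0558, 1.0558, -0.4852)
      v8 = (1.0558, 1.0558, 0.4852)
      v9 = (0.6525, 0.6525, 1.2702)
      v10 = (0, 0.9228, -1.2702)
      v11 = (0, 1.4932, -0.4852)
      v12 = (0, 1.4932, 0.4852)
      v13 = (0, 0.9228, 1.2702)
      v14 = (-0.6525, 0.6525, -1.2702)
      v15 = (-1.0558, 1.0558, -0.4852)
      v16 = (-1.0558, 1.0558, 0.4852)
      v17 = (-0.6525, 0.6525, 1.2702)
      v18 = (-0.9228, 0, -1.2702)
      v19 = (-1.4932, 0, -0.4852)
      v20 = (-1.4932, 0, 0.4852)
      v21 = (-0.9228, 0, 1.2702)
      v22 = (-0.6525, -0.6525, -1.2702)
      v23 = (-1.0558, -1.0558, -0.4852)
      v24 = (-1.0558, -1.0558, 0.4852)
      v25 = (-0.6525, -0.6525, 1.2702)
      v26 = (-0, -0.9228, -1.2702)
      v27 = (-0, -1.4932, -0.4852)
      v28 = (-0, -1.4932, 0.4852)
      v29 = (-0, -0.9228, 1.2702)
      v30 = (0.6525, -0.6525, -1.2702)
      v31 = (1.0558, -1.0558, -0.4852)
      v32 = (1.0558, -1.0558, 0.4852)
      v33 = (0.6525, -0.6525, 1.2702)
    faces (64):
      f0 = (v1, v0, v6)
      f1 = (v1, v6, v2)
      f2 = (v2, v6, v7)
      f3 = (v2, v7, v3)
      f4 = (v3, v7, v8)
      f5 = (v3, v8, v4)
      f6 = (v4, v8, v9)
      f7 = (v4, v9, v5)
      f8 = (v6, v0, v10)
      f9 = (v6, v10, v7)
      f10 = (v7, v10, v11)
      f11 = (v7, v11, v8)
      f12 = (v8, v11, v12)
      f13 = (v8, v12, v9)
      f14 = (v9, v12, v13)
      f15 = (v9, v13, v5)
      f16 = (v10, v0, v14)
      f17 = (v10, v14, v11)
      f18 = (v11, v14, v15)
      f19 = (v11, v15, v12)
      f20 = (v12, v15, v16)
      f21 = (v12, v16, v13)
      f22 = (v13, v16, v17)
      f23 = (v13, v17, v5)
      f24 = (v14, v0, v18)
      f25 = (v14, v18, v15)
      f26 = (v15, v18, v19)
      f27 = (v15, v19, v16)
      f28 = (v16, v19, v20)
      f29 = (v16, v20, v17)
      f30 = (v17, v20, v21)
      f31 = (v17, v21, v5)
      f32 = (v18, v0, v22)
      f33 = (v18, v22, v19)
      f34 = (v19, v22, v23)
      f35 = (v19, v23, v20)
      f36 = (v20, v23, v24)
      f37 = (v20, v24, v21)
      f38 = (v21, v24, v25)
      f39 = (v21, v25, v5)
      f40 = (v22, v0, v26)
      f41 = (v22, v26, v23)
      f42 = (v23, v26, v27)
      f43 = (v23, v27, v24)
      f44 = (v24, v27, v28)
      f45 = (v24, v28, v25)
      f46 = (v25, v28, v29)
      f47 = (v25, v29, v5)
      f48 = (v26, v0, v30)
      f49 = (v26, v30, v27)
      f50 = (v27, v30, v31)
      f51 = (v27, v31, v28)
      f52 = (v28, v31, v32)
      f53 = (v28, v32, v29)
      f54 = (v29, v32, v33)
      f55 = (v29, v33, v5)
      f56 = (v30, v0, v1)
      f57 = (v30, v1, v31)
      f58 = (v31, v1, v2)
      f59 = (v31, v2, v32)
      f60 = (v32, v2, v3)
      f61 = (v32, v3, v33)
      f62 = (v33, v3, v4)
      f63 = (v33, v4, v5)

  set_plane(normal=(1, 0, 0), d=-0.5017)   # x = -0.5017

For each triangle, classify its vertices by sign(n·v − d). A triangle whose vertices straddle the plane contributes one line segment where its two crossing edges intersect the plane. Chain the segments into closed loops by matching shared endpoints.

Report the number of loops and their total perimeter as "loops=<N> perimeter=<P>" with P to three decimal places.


loops=1 perimeter=8.744

Straddling triangles (20 of 64):
  (v10,v0,v14) [++-] → (-0.5017, 0.5017, -1.33949)–(-0.5017, 0.714969, -1.2702)  len=0.2242
  (v10,v14,v11) [+-+] → (-0.5017, 0.714969, -1.2702)–(-0.5017, 0.846795, -1.08878)  len=0.2243
  (v11,v14,v15) [+--] → (-0.5017, 0.846795, -1.08878)–(-0.5017, 1.28535, -0.4852)  len=0.7461
  (v11,v15,v12) [+-+] → (-0.5017, 1.28535, -0.4852)–(-0.5017, 1.28535, 0.0240808)  len=0.5093
  (v12,v15,v16) [+--] → (-0.5017, 1.28535, 0.0240808)–(-0.5017, 1.28535, 0.4852)  len=0.4611
  (v12,v16,v13) [+-+] → (-0.5017, 1.28535, 0.4852)–(-0.5017, 0.986, 0.89718)  len=0.5093
  (v13,v16,v17) [+--] → (-0.5017, 0.986, 0.89718)–(-0.5017, 0.714969, 1.2702)  len=0.4611
  (v13,v17,v5) [+-+] → (-0.5017, 0.714969, 1.2702)–(-0.5017, 0.5017, 1.33949)  len=0.2242
  (v14,v0,v18) [-+-] → (-0.5017, 0.5017, -1.33949)–(-0.5017, 0, -1.40701)  len=0.5062
  (v17,v21,v5) [--+] → (-0.5017, 0, 1.40701)–(-0.5017, 0.5017, 1.33949)  len=0.5062
  (v18,v0,v22) [-+-] → (-0.5017, 0, -1.40701)–(-0.5017, -0.5017, -1.33949)  len=0.5062
  (v21,v25,v5) [--+] → (-0.5017, -0.5017, 1.33949)–(-0.5017, 0, 1.40701)  len=0.5062
  (v22,v0,v26) [-++] → (-0.5017, -0.5017, -1.33949)–(-0.5017, -0.714969, -1.2702)  len=0.2242
  (v22,v26,v23) [-+-] → (-0.5017, -0.714969, -1.2702)–(-0.5017, -0.986, -0.89718)  len=0.4611
  (v23,v26,v27) [-++] → (-0.5017, -0.986, -0.89718)–(-0.5017, -1.28535, -0.4852)  len=0.5093
  (v23,v27,v24) [-+-] → (-0.5017, -1.28535, -0.4852)–(-0.5017, -1.28535, -0.0240808)  len=0.4611
  (v24,v27,v28) [-++] → (-0.5017, -1.28535, -0.0240808)–(-0.5017, -1.28535, 0.4852)  len=0.5093
  (v24,v28,v25) [-+-] → (-0.5017, -1.28535, 0.4852)–(-0.5017, -0.846795, 1.08878)  len=0.7461
  (v25,v28,v29) [-++] → (-0.5017, -0.846795, 1.08878)–(-0.5017, -0.714969, 1.2702)  len=0.2243
  (v25,v29,v5) [-++] → (-0.5017, -0.714969, 1.2702)–(-0.5017, -0.5017, 1.33949)  len=0.2242

Chained into 1 loop(s):
  loop 1: 20 segments, perimeter = 8.7440
Total perimeter = 8.744


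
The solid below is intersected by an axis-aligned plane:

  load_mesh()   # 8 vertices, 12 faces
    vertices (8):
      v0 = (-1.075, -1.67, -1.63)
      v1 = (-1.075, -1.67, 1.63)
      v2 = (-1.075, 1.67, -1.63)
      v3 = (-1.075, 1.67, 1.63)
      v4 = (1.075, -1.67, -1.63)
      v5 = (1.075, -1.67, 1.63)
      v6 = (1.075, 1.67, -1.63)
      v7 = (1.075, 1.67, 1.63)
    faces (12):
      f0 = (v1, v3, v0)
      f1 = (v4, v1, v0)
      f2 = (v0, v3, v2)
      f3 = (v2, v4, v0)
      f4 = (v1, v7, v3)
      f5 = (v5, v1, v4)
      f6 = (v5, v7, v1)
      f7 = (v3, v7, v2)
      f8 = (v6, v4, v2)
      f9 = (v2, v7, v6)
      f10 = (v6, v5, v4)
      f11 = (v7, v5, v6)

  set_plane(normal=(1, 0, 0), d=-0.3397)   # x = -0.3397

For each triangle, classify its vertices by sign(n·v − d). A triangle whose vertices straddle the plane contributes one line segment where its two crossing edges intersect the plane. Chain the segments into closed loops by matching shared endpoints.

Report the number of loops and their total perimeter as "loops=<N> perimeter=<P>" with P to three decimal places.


loops=1 perimeter=13.200

Straddling triangles (8 of 12):
  (v4,v1,v0) [+--] → (-0.3397, -1.67, 0.51508)–(-0.3397, -1.67, -1.63)  len=2.1451
  (v2,v4,v0) [-+-] → (-0.3397, 0.52772, -1.63)–(-0.3397, -1.67, -1.63)  len=2.1977
  (v1,v7,v3) [-+-] → (-0.3397, -0.52772, 1.63)–(-0.3397, 1.67, 1.63)  len=2.1977
  (v5,v1,v4) [+-+] → (-0.3397, -1.67, 1.63)–(-0.3397, -1.67, 0.51508)  len=1.1149
  (v5,v7,v1) [++-] → (-0.3397, -0.52772, 1.63)–(-0.3397, -1.67, 1.63)  len=1.1423
  (v3,v7,v2) [-+-] → (-0.3397, 1.67, 1.63)–(-0.3397, 1.67, -0.51508)  len=2.1451
  (v6,v4,v2) [++-] → (-0.3397, 0.52772, -1.63)–(-0.3397, 1.67, -1.63)  len=1.1423
  (v2,v7,v6) [-++] → (-0.3397, 1.67, -0.51508)–(-0.3397, 1.67, -1.63)  len=1.1149

Chained into 1 loop(s):
  loop 1: 8 segments, perimeter = 13.2000
Total perimeter = 13.200


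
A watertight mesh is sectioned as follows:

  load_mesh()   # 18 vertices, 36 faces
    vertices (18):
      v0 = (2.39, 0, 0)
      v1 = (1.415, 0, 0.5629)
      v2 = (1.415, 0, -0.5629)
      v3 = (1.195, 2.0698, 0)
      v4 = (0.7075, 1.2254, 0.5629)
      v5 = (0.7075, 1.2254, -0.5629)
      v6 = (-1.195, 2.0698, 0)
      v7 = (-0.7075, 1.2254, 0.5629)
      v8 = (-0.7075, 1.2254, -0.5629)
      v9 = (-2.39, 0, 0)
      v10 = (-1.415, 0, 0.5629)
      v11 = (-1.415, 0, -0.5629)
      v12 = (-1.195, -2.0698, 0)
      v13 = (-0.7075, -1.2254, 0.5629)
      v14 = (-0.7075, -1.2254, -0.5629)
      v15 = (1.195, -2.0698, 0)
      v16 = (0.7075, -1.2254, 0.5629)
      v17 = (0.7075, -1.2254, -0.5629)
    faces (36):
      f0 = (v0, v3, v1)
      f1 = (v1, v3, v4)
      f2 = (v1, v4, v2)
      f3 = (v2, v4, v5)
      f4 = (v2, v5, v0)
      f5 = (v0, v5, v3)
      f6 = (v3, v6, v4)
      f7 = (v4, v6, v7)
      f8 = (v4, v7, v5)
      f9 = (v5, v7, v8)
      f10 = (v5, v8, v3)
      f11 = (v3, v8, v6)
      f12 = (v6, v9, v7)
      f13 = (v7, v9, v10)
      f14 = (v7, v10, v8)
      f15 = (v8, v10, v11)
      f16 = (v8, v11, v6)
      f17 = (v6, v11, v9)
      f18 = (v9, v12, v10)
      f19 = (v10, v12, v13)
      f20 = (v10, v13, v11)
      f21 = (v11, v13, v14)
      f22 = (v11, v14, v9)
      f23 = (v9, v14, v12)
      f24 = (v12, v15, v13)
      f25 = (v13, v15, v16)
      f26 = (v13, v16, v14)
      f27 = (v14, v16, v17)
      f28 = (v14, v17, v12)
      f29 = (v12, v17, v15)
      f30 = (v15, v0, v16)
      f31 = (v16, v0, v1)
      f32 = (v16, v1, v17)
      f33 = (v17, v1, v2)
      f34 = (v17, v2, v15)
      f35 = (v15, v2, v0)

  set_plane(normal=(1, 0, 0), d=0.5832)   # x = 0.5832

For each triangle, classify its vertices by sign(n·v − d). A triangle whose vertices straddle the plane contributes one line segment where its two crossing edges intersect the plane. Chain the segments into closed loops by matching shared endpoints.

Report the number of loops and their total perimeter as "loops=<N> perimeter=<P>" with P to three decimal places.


loops=2 perimeter=6.311

Straddling triangles (12 of 36):
  (v3,v6,v4) [+-+] → (0.5832, 2.0698, 0)–(0.5832, 1.28057, 0.526123)  len=0.9485
  (v4,v6,v7) [+--] → (0.5832, 1.28057, 0.526123)–(0.5832, 1.2254, 0.5629)  len=0.0663
  (v4,v7,v5) [+-+] → (0.5832, 1.2254, 0.5629)–(0.5832, 1.2254, -0.464005)  len=1.0269
  (v5,v7,v8) [+--] → (0.5832, 1.2254, -0.464005)–(0.5832, 1.2254, -0.5629)  len=0.0989
  (v5,v8,v3) [+-+] → (0.5832, 1.2254, -0.5629)–(0.5832, 1.79826, -0.181016)  len=0.6885
  (v3,v8,v6) [+--] → (0.5832, 1.79826, -0.181016)–(0.5832, 2.0698, 0)  len=0.3263
  (v12,v15,v13) [-+-] → (0.5832, -2.0698, 0)–(0.5832, -1.79826, 0.181016)  len=0.3263
  (v13,v15,v16) [-++] → (0.5832, -1.79826, 0.181016)–(0.5832, -1.2254, 0.5629)  len=0.6885
  (v13,v16,v14) [-+-] → (0.5832, -1.2254, 0.5629)–(0.5832, -1.2254, 0.464005)  len=0.0989
  (v14,v16,v17) [-++] → (0.5832, -1.2254, 0.464005)–(0.5832, -1.2254, -0.5629)  len=1.0269
  (v14,v17,v12) [-+-] → (0.5832, -1.2254, -0.5629)–(0.5832, -1.28057, -0.526123)  len=0.0663
  (v12,v17,v15) [-++] → (0.5832, -1.28057, -0.526123)–(0.5832, -2.0698, 0)  len=0.9485

Chained into 2 loop(s):
  loop 1: 6 segments, perimeter = 3.1554
  loop 2: 6 segments, perimeter = 3.1554
Total perimeter = 6.311


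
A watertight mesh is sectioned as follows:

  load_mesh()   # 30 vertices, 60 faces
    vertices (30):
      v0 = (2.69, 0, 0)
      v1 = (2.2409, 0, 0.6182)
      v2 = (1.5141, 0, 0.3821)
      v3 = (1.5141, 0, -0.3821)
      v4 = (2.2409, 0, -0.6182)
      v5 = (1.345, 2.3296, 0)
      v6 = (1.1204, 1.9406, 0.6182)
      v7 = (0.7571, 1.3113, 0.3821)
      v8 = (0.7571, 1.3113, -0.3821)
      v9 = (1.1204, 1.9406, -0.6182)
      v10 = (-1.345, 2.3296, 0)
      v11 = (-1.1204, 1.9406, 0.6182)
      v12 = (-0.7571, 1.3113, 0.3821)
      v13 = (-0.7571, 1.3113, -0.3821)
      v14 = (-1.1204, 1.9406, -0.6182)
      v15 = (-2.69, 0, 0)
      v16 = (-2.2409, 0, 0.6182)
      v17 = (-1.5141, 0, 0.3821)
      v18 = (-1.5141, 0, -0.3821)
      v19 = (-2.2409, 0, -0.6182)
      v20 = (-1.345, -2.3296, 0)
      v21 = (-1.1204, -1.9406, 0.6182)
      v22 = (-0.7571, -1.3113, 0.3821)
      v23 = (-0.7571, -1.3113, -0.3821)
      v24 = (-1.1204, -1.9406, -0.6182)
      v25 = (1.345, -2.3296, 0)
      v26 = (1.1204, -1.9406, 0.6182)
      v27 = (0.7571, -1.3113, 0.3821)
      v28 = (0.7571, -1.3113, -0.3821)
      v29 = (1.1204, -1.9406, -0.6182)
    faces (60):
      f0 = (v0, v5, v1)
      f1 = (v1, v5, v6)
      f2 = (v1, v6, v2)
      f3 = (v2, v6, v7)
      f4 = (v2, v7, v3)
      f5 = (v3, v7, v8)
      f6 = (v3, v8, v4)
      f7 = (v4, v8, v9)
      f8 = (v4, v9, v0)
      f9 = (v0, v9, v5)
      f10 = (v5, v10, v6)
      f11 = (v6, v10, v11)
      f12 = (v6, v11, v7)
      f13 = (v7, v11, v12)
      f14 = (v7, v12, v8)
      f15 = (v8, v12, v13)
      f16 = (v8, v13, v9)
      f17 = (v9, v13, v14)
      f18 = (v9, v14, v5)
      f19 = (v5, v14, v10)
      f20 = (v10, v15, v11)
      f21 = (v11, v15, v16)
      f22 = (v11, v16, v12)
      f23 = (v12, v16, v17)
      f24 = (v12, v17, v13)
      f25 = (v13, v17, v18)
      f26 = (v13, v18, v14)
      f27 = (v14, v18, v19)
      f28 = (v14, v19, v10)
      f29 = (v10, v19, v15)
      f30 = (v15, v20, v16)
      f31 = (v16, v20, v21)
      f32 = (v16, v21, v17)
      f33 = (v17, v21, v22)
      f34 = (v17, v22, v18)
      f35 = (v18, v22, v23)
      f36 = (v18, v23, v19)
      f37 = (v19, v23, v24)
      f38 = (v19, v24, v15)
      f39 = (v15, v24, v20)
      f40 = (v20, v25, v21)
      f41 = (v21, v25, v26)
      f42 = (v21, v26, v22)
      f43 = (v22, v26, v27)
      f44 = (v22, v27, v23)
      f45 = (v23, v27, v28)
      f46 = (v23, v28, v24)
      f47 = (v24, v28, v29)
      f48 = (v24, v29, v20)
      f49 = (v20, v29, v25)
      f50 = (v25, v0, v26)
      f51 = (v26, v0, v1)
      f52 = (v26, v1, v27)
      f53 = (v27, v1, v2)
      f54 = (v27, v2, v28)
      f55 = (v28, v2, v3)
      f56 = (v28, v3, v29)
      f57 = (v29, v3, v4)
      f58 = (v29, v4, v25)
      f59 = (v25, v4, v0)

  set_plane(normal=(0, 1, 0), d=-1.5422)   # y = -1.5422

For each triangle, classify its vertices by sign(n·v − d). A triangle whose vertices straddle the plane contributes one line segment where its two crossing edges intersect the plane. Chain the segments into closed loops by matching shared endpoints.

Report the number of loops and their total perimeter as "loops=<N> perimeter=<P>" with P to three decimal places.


Straddling triangles (18 of 60):
  (v15,v20,v16) [+-+] → (-1.79961, -1.5422, 0)–(-1.64781, -1.5422, 0.20895)  len=0.2583
  (v16,v20,v21) [+--] → (-1.64781, -1.5422, 0.20895)–(-1.35044, -1.5422, 0.6182)  len=0.5059
  (v16,v21,v17) [+-+] → (-1.35044, -1.5422, 0.6182)–(-1.20123, -1.5422, 0.569729)  len=0.1569
  (v17,v21,v22) [+-+] → (-1.20123, -1.5422, 0.569729)–(-0.8904, -1.5422, 0.468729)  len=0.3268
  (v19,v23,v24) [++-] → (-0.8904, -1.5422, -0.468729)–(-1.35044, -1.5422, -0.6182)  len=0.4837
  (v19,v24,v15) [+-+] → (-1.35044, -1.5422, -0.6182)–(-1.44263, -1.5422, -0.491285)  len=0.1569
  (v15,v24,v20) [+--] → (-1.44263, -1.5422, -0.491285)–(-1.79961, -1.5422, 0)  len=0.6073
  (v21,v26,v22) [--+] → (-0.0682159, -1.5422, 0.468729)–(-0.8904, -1.5422, 0.468729)  len=0.8222
  (v22,v26,v27) [+-+] → (-0.0682159, -1.5422, 0.468729)–(0.8904, -1.5422, 0.468729)  len=0.9586
  (v23,v28,v24) [++-] → (0.0682159, -1.5422, -0.468729)–(-0.8904, -1.5422, -0.468729)  len=0.9586
  (v24,v28,v29) [-+-] → (0.0682159, -1.5422, -0.468729)–(0.8904, -1.5422, -0.468729)  len=0.8222
  (v25,v0,v26) [-+-] → (1.79961, -1.5422, 0)–(1.44263, -1.5422, 0.491285)  len=0.6073
  (v26,v0,v1) [-++] → (1.44263, -1.5422, 0.491285)–(1.35044, -1.5422, 0.6182)  len=0.1569
  (v26,v1,v27) [-++] → (1.35044, -1.5422, 0.6182)–(0.8904, -1.5422, 0.468729)  len=0.4837
  (v28,v3,v29) [++-] → (1.20123, -1.5422, -0.569729)–(0.8904, -1.5422, -0.468729)  len=0.3268
  (v29,v3,v4) [-++] → (1.20123, -1.5422, -0.569729)–(1.35044, -1.5422, -0.6182)  len=0.1569
  (v29,v4,v25) [-+-] → (1.35044, -1.5422, -0.6182)–(1.64781, -1.5422, -0.20895)  len=0.5059
  (v25,v4,v0) [-++] → (1.64781, -1.5422, -0.20895)–(1.79961, -1.5422, 0)  len=0.2583

Chained into 1 loop(s):
  loop 1: 18 segments, perimeter = 8.5530
Total perimeter = 8.553

loops=1 perimeter=8.553


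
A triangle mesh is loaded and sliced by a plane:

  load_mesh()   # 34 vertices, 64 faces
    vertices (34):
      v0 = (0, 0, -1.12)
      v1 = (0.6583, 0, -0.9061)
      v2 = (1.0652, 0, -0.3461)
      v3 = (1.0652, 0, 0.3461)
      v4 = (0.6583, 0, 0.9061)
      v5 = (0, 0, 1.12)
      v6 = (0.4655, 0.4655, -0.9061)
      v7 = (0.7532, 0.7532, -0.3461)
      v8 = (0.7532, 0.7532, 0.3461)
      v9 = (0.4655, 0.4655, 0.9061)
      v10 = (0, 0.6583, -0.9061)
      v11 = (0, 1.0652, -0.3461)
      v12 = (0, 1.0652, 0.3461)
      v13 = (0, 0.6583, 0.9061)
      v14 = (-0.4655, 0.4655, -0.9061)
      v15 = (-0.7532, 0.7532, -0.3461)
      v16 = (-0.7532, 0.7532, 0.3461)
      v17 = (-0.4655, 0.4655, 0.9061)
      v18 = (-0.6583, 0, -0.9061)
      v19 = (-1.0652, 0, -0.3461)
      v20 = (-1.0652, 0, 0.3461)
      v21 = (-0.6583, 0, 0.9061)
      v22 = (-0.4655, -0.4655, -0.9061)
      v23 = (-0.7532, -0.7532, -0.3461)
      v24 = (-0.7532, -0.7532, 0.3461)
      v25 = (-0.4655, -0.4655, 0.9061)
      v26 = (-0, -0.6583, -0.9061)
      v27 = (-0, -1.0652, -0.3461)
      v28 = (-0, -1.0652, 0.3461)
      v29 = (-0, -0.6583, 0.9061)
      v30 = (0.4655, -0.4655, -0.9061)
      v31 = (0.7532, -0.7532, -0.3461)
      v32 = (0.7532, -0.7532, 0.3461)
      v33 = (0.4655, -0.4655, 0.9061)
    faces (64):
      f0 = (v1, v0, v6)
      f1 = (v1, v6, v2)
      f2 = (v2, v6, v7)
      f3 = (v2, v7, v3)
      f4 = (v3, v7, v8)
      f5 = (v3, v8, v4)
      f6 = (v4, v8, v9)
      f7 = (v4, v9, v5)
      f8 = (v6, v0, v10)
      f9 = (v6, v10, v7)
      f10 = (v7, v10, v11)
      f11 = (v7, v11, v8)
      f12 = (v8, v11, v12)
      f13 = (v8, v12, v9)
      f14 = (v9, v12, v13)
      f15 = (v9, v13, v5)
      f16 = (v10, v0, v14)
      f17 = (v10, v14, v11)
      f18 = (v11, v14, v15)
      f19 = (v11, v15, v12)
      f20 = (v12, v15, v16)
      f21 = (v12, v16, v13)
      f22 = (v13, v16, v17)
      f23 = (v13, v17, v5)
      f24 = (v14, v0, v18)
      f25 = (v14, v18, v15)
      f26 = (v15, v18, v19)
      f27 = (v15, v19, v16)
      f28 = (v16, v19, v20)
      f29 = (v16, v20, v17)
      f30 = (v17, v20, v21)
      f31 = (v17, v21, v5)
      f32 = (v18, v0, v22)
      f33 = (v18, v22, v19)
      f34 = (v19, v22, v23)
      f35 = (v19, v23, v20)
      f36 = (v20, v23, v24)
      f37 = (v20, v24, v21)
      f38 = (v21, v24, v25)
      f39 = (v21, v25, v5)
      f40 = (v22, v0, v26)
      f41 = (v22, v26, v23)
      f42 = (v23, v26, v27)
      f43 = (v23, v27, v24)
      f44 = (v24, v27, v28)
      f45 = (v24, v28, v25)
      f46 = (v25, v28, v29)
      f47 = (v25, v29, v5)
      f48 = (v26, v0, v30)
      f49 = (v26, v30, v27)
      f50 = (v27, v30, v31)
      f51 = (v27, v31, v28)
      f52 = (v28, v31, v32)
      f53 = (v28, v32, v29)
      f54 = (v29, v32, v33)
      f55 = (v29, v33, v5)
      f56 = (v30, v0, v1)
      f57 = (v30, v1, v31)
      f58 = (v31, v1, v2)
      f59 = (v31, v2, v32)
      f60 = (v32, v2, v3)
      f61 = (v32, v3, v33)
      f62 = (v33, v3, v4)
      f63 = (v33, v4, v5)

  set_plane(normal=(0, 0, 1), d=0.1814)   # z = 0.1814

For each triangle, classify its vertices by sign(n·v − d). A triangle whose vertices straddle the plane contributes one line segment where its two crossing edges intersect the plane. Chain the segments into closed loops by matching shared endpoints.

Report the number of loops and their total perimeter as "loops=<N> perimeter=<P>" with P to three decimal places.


loops=1 perimeter=6.522

Straddling triangles (16 of 64):
  (v2,v7,v3) [--+] → (0.990964, 0.179214, 0.1814)–(1.0652, 0, 0.1814)  len=0.1940
  (v3,v7,v8) [+-+] → (0.990964, 0.179214, 0.1814)–(0.7532, 0.7532, 0.1814)  len=0.6213
  (v7,v11,v8) [--+] → (0.573986, 0.827436, 0.1814)–(0.7532, 0.7532, 0.1814)  len=0.1940
  (v8,v11,v12) [+-+] → (0.573986, 0.827436, 0.1814)–(0, 1.0652, 0.1814)  len=0.6213
  (v11,v15,v12) [--+] → (-0.179214, 0.990964, 0.1814)–(0, 1.0652, 0.1814)  len=0.1940
  (v12,v15,v16) [+-+] → (-0.179214, 0.990964, 0.1814)–(-0.7532, 0.7532, 0.1814)  len=0.6213
  (v15,v19,v16) [--+] → (-0.827436, 0.573986, 0.1814)–(-0.7532, 0.7532, 0.1814)  len=0.1940
  (v16,v19,v20) [+-+] → (-0.827436, 0.573986, 0.1814)–(-1.0652, 0, 0.1814)  len=0.6213
  (v19,v23,v20) [--+] → (-0.990964, -0.179214, 0.1814)–(-1.0652, 0, 0.1814)  len=0.1940
  (v20,v23,v24) [+-+] → (-0.990964, -0.179214, 0.1814)–(-0.7532, -0.7532, 0.1814)  len=0.6213
  (v23,v27,v24) [--+] → (-0.573986, -0.827436, 0.1814)–(-0.7532, -0.7532, 0.1814)  len=0.1940
  (v24,v27,v28) [+-+] → (-0.573986, -0.827436, 0.1814)–(0, -1.0652, 0.1814)  len=0.6213
  (v27,v31,v28) [--+] → (0.179214, -0.990964, 0.1814)–(0, -1.0652, 0.1814)  len=0.1940
  (v28,v31,v32) [+-+] → (0.179214, -0.990964, 0.1814)–(0.7532, -0.7532, 0.1814)  len=0.6213
  (v31,v2,v32) [--+] → (0.827436, -0.573986, 0.1814)–(0.7532, -0.7532, 0.1814)  len=0.1940
  (v32,v2,v3) [+-+] → (0.827436, -0.573986, 0.1814)–(1.0652, 0, 0.1814)  len=0.6213

Chained into 1 loop(s):
  loop 1: 16 segments, perimeter = 6.5221
Total perimeter = 6.522


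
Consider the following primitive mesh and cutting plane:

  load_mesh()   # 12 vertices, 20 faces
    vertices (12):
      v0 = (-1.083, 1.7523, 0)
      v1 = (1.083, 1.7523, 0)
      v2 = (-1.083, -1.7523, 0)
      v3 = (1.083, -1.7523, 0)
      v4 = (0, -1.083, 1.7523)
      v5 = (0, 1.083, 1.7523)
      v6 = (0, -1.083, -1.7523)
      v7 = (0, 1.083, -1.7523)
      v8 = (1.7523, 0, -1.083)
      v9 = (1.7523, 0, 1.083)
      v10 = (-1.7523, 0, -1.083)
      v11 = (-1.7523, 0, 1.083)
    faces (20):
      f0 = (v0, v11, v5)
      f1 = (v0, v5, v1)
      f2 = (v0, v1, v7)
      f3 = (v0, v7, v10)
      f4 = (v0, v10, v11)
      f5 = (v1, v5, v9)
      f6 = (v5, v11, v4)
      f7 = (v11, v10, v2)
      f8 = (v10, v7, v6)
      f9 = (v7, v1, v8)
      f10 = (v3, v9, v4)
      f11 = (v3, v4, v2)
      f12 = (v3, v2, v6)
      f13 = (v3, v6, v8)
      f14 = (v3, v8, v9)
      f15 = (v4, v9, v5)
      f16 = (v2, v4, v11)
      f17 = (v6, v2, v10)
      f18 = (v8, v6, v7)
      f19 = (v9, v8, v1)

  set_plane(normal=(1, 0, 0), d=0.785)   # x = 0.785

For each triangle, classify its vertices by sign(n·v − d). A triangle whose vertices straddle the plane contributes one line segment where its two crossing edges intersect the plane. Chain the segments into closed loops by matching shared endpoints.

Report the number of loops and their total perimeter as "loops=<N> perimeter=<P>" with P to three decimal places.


Straddling triangles (10 of 20):
  (v0,v5,v1) [--+] → (0.785, 1.56813, 0.482166)–(0.785, 1.7523, 0)  len=0.5161
  (v0,v1,v7) [-+-] → (0.785, 1.7523, 0)–(0.785, 1.56813, -0.482166)  len=0.5161
  (v1,v5,v9) [+-+] → (0.785, 1.56813, 0.482166)–(0.785, 0.597835, 1.45247)  len=1.3722
  (v7,v1,v8) [-++] → (0.785, 1.56813, -0.482166)–(0.785, 0.597835, -1.45247)  len=1.3722
  (v3,v9,v4) [++-] → (0.785, -0.597835, 1.45247)–(0.785, -1.56813, 0.482166)  len=1.3722
  (v3,v4,v2) [+--] → (0.785, -1.56813, 0.482166)–(0.785, -1.7523, 0)  len=0.5161
  (v3,v2,v6) [+--] → (0.785, -1.7523, 0)–(0.785, -1.56813, -0.482166)  len=0.5161
  (v3,v6,v8) [+-+] → (0.785, -1.56813, -0.482166)–(0.785, -0.597835, -1.45247)  len=1.3722
  (v4,v9,v5) [-+-] → (0.785, -0.597835, 1.45247)–(0.785, 0.597835, 1.45247)  len=1.1957
  (v8,v6,v7) [+--] → (0.785, -0.597835, -1.45247)–(0.785, 0.597835, -1.45247)  len=1.1957

Chained into 1 loop(s):
  loop 1: 10 segments, perimeter = 9.9447
Total perimeter = 9.945

loops=1 perimeter=9.945


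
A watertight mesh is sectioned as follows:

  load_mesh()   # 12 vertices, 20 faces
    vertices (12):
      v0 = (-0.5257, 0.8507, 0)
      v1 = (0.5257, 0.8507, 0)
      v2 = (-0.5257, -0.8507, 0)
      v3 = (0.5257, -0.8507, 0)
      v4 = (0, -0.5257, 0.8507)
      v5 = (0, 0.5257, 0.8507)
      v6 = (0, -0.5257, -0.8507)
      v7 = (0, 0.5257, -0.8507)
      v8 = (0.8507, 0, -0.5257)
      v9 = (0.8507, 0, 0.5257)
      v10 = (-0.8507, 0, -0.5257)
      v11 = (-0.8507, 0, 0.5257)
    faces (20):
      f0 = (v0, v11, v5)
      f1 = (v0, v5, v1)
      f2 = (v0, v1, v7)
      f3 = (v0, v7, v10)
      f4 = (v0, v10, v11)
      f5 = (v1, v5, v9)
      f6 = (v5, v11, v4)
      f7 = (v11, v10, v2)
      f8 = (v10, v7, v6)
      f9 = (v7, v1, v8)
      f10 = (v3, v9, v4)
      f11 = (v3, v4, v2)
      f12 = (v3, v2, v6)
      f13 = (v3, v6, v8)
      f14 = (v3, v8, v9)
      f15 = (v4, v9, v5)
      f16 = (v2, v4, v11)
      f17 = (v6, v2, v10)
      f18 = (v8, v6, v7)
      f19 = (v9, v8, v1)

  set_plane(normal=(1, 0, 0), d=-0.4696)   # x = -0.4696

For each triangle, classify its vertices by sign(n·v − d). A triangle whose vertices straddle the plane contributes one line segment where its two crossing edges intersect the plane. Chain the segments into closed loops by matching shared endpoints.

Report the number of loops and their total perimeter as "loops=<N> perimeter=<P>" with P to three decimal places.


Straddling triangles (10 of 20):
  (v0,v11,v5) [--+] → (-0.4696, 0.235505, 0.671295)–(-0.4696, 0.816018, 0.0907823)  len=0.8210
  (v0,v5,v1) [-++] → (-0.4696, 0.816018, 0.0907823)–(-0.4696, 0.8507, 0)  len=0.0972
  (v0,v1,v7) [-++] → (-0.4696, 0.8507, 0)–(-0.4696, 0.816018, -0.0907823)  len=0.0972
  (v0,v7,v10) [-+-] → (-0.4696, 0.816018, -0.0907823)–(-0.4696, 0.235505, -0.671295)  len=0.8210
  (v5,v11,v4) [+-+] → (-0.4696, 0.235505, 0.671295)–(-0.4696, -0.235505, 0.671295)  len=0.4710
  (v10,v7,v6) [-++] → (-0.4696, 0.235505, -0.671295)–(-0.4696, -0.235505, -0.671295)  len=0.4710
  (v3,v4,v2) [++-] → (-0.4696, -0.816018, 0.0907823)–(-0.4696, -0.8507, 0)  len=0.0972
  (v3,v2,v6) [+-+] → (-0.4696, -0.8507, 0)–(-0.4696, -0.816018, -0.0907823)  len=0.0972
  (v2,v4,v11) [-+-] → (-0.4696, -0.816018, 0.0907823)–(-0.4696, -0.235505, 0.671295)  len=0.8210
  (v6,v2,v10) [+--] → (-0.4696, -0.816018, -0.0907823)–(-0.4696, -0.235505, -0.671295)  len=0.8210

Chained into 1 loop(s):
  loop 1: 10 segments, perimeter = 4.6146
Total perimeter = 4.615

loops=1 perimeter=4.615


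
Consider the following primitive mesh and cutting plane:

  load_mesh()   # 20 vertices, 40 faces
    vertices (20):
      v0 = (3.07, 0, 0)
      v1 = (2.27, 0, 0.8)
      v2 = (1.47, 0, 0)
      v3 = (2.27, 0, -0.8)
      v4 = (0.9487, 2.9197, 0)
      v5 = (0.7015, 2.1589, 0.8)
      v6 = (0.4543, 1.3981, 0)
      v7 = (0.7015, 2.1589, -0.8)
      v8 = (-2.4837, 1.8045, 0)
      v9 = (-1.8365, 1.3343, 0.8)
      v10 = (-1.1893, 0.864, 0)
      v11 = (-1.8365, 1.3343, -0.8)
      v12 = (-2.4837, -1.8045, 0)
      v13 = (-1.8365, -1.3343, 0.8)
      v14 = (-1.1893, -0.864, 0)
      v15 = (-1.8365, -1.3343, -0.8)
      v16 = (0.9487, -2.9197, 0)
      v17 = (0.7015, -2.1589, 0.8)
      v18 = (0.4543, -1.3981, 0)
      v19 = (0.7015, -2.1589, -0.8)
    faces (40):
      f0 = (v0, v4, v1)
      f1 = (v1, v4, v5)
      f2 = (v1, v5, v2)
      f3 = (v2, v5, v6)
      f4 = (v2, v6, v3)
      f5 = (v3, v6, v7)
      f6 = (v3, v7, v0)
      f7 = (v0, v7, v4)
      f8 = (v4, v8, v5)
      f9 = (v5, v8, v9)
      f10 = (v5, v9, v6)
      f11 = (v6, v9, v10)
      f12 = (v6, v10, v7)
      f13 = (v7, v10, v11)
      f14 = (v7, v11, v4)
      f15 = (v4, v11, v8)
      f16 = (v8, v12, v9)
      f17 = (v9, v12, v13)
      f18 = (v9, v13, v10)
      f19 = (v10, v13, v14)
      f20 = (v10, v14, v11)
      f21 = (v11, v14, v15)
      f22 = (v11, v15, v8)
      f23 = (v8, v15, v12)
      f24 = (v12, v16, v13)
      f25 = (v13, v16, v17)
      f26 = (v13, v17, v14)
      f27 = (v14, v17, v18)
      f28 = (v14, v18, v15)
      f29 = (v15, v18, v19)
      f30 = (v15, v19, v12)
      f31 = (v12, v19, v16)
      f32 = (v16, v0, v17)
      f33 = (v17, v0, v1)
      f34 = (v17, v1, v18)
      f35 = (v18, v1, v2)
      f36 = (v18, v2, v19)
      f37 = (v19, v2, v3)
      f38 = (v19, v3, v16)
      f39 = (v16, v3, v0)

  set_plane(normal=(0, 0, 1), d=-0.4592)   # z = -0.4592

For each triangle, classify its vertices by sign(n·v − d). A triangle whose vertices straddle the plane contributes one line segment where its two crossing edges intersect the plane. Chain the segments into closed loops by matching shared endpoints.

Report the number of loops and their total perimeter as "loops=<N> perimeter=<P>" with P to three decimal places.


loops=2 perimeter=26.686

Straddling triangles (20 of 40):
  (v2,v6,v3) [++-] → (1.49651, 0.595591, -0.4592)–(1.9292, 0, -0.4592)  len=0.7362
  (v3,v6,v7) [-+-] → (1.49651, 0.595591, -0.4592)–(0.596193, 1.8348, -0.4592)  len=1.5317
  (v3,v7,v0) [--+] → (1.71048, 1.23921, -0.4592)–(2.6108, 0, -0.4592)  len=1.5317
  (v0,v7,v4) [+-+] → (1.71048, 1.23921, -0.4592)–(0.806807, 2.483, -0.4592)  len=1.5374
  (v6,v10,v7) [++-] → (-0.103981, 1.60727, -0.4592)–(0.596193, 1.8348, -0.4592)  len=0.7362
  (v7,v10,v11) [-+-] → (-0.103981, 1.60727, -0.4592)–(-1.56079, 1.13395, -0.4592)  len=1.5318
  (v7,v11,v4) [--+] → (-0.650005, 2.00968, -0.4592)–(0.806807, 2.483, -0.4592)  len=1.5318
  (v4,v11,v8) [+-+] → (-0.650005, 2.00968, -0.4592)–(-2.11221, 1.53461, -0.4592)  len=1.5374
  (v10,v14,v11) [++-] → (-1.56079, 0.397824, -0.4592)–(-1.56079, 1.13395, -0.4592)  len=0.7361
  (v11,v14,v15) [-+-] → (-1.56079, 0.397824, -0.4592)–(-1.56079, -1.13395, -0.4592)  len=1.5318
  (v11,v15,v8) [--+] → (-2.11221, 0.0028288, -0.4592)–(-2.11221, 1.53461, -0.4592)  len=1.5318
  (v8,v15,v12) [+-+] → (-2.11221, 0.0028288, -0.4592)–(-2.11221, -1.53461, -0.4592)  len=1.5374
  (v14,v18,v15) [++-] → (-0.860619, -1.36148, -0.4592)–(-1.56079, -1.13395, -0.4592)  len=0.7362
  (v15,v18,v19) [-+-] → (-0.860619, -1.36148, -0.4592)–(0.596193, -1.8348, -0.4592)  len=1.5318
  (v15,v19,v12) [--+] → (-0.655395, -2.00793, -0.4592)–(-2.11221, -1.53461, -0.4592)  len=1.5318
  (v12,v19,v16) [+-+] → (-0.655395, -2.00793, -0.4592)–(0.806807, -2.483, -0.4592)  len=1.5374
  (v18,v2,v19) [++-] → (1.02888, -1.23921, -0.4592)–(0.596193, -1.8348, -0.4592)  len=0.7362
  (v19,v2,v3) [-+-] → (1.02888, -1.23921, -0.4592)–(1.9292, 0, -0.4592)  len=1.5317
  (v19,v3,v16) [--+] → (1.70713, -1.24379, -0.4592)–(0.806807, -2.483, -0.4592)  len=1.5317
  (v16,v3,v0) [+-+] → (1.70713, -1.24379, -0.4592)–(2.6108, 0, -0.4592)  len=1.5374

Chained into 2 loop(s):
  loop 1: 10 segments, perimeter = 11.3397
  loop 2: 10 segments, perimeter = 15.3459
Total perimeter = 26.686


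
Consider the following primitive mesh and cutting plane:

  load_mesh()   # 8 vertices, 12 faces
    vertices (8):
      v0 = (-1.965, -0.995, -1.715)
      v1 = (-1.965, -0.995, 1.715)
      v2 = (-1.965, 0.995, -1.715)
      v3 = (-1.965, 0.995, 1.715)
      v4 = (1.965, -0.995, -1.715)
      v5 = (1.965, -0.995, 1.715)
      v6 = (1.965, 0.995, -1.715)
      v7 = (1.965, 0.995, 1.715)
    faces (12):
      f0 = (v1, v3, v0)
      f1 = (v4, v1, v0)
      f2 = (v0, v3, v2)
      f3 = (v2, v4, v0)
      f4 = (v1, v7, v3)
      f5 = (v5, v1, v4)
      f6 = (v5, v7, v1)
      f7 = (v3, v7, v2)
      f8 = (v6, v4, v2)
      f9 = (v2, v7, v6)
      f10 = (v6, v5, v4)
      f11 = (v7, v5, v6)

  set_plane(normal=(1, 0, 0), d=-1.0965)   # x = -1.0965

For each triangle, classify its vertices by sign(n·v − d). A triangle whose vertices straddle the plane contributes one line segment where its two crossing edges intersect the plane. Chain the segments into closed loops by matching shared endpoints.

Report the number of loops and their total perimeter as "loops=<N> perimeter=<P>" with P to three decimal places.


loops=1 perimeter=10.840

Straddling triangles (8 of 12):
  (v4,v1,v0) [+--] → (-1.0965, -0.995, 0.956996)–(-1.0965, -0.995, -1.715)  len=2.6720
  (v2,v4,v0) [-+-] → (-1.0965, 0.555225, -1.715)–(-1.0965, -0.995, -1.715)  len=1.5502
  (v1,v7,v3) [-+-] → (-1.0965, -0.555225, 1.715)–(-1.0965, 0.995, 1.715)  len=1.5502
  (v5,v1,v4) [+-+] → (-1.0965, -0.995, 1.715)–(-1.0965, -0.995, 0.956996)  len=0.7580
  (v5,v7,v1) [++-] → (-1.0965, -0.555225, 1.715)–(-1.0965, -0.995, 1.715)  len=0.4398
  (v3,v7,v2) [-+-] → (-1.0965, 0.995, 1.715)–(-1.0965, 0.995, -0.956996)  len=2.6720
  (v6,v4,v2) [++-] → (-1.0965, 0.555225, -1.715)–(-1.0965, 0.995, -1.715)  len=0.4398
  (v2,v7,v6) [-++] → (-1.0965, 0.995, -0.956996)–(-1.0965, 0.995, -1.715)  len=0.7580

Chained into 1 loop(s):
  loop 1: 8 segments, perimeter = 10.8400
Total perimeter = 10.840


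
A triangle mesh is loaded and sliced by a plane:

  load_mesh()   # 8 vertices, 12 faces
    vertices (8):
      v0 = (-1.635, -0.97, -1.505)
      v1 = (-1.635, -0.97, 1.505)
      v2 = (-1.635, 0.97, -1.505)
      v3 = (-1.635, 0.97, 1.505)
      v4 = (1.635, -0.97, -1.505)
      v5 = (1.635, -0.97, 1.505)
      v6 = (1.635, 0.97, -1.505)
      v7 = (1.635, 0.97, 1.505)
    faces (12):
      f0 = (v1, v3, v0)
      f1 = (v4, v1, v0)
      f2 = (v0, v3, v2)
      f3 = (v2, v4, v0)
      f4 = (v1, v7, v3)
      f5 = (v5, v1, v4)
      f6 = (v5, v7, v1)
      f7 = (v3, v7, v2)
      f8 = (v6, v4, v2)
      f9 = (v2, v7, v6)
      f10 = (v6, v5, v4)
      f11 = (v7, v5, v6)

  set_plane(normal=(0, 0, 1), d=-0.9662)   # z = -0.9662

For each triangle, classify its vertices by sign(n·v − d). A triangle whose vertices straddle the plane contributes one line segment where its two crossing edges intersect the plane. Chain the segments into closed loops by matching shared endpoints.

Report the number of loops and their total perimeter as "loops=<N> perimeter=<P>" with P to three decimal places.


Straddling triangles (8 of 12):
  (v1,v3,v0) [++-] → (-1.635, -0.622734, -0.9662)–(-1.635, -0.97, -0.9662)  len=0.3473
  (v4,v1,v0) [-+-] → (1.04966, -0.97, -0.9662)–(-1.635, -0.97, -0.9662)  len=2.6847
  (v0,v3,v2) [-+-] → (-1.635, -0.622734, -0.9662)–(-1.635, 0.97, -0.9662)  len=1.5927
  (v5,v1,v4) [++-] → (1.04966, -0.97, -0.9662)–(1.635, -0.97, -0.9662)  len=0.5853
  (v3,v7,v2) [++-] → (-1.04966, 0.97, -0.9662)–(-1.635, 0.97, -0.9662)  len=0.5853
  (v2,v7,v6) [-+-] → (-1.04966, 0.97, -0.9662)–(1.635, 0.97, -0.9662)  len=2.6847
  (v6,v5,v4) [-+-] → (1.635, 0.622734, -0.9662)–(1.635, -0.97, -0.9662)  len=1.5927
  (v7,v5,v6) [++-] → (1.635, 0.622734, -0.9662)–(1.635, 0.97, -0.9662)  len=0.3473

Chained into 1 loop(s):
  loop 1: 8 segments, perimeter = 10.4200
Total perimeter = 10.420

loops=1 perimeter=10.420


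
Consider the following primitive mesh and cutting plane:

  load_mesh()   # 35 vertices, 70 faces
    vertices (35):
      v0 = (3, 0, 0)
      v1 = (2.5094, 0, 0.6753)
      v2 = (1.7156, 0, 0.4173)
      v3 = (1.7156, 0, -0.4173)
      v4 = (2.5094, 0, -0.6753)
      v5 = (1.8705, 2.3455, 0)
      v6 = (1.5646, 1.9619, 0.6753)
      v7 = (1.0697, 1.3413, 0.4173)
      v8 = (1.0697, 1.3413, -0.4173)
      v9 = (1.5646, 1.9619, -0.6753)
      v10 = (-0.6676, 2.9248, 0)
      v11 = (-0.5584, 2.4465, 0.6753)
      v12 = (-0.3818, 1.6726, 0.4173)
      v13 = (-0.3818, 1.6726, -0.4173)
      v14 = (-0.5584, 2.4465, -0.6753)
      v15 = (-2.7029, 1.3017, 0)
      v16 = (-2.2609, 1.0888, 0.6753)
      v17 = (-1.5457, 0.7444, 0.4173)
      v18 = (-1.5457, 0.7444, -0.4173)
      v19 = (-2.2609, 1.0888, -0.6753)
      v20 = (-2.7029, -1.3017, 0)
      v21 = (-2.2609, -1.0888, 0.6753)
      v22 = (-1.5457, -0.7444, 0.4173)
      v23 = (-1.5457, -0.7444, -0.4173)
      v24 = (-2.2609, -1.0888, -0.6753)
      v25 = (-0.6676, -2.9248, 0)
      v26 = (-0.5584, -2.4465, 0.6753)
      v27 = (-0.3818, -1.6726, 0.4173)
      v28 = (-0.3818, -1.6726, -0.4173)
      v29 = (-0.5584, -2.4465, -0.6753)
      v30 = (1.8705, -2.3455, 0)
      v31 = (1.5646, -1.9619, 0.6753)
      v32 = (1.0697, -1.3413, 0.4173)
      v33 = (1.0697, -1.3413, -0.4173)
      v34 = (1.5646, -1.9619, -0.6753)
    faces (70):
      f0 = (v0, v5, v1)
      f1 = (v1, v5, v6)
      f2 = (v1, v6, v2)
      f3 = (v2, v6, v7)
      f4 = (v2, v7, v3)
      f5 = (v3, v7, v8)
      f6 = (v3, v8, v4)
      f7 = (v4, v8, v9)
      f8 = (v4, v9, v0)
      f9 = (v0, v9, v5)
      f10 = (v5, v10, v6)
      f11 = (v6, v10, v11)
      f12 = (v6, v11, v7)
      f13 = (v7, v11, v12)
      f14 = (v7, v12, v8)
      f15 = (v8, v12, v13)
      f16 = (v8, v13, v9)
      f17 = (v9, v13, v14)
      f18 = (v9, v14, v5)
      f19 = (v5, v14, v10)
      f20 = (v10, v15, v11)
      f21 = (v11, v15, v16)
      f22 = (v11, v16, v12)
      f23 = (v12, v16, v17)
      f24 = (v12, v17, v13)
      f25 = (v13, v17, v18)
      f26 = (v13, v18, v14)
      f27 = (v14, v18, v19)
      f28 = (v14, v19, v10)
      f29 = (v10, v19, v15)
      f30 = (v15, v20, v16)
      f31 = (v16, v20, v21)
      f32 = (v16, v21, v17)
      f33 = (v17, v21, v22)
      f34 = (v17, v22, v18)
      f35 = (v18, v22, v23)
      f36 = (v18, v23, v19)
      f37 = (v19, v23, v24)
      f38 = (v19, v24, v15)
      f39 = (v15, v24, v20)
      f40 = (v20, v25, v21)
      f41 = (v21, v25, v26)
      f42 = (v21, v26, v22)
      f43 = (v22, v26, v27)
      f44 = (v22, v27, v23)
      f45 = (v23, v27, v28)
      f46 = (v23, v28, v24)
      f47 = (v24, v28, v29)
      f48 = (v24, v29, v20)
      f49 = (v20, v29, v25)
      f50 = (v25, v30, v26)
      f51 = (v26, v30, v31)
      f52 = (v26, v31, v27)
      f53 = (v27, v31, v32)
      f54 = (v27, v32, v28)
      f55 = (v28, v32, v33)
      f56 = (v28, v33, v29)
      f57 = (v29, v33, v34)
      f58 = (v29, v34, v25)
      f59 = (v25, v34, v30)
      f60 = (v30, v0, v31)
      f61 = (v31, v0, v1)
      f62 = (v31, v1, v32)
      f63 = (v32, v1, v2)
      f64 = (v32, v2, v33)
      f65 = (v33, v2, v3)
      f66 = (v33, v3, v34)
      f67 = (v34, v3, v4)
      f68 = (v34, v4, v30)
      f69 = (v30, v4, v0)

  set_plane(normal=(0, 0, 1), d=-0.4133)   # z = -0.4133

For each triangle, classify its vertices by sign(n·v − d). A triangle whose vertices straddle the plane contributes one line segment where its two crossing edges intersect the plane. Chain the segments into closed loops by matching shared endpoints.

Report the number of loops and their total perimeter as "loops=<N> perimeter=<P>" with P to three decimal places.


loops=2 perimeter=26.821

Straddling triangles (28 of 70):
  (v2,v7,v3) [++-] → (1.7125, 0.00642847, -0.4133)–(1.7156, 0, -0.4133)  len=0.0071
  (v3,v7,v8) [-+-] → (1.7125, 0.00642847, -0.4133)–(1.0697, 1.3413, -0.4133)  len=1.4816
  (v4,v9,v0) [--+] → (2.1215, 1.20073, -0.4133)–(2.69974, 0, -0.4133)  len=1.3327
  (v0,v9,v5) [+-+] → (2.1215, 1.20073, -0.4133)–(1.68328, 2.11073, -0.4133)  len=1.0100
  (v7,v12,v8) [++-] → (1.06274, 1.34289, -0.4133)–(1.0697, 1.3413, -0.4133)  len=0.0071
  (v8,v12,v13) [-+-] → (1.06274, 1.34289, -0.4133)–(-0.3818, 1.6726, -0.4133)  len=1.4817
  (v9,v14,v5) [--+] → (0.383954, 2.40731, -0.4133)–(1.68328, 2.11073, -0.4133)  len=1.3327
  (v5,v14,v10) [+-+] → (0.383954, 2.40731, -0.4133)–(-0.600767, 2.63207, -0.4133)  len=1.0100
  (v12,v17,v13) [++-] → (-0.387378, 1.66815, -0.4133)–(-0.3818, 1.6726, -0.4133)  len=0.0071
  (v13,v17,v18) [-+-] → (-0.387378, 1.66815, -0.4133)–(-1.5457, 0.7444, -0.4133)  len=1.4816
  (v14,v19,v10) [--+] → (-1.64274, 1.80112, -0.4133)–(-0.600767, 2.63207, -0.4133)  len=1.3327
  (v10,v19,v15) [+-+] → (-1.64274, 1.80112, -0.4133)–(-2.43239, 1.1714, -0.4133)  len=1.0100
  (v17,v22,v18) [++-] → (-1.5457, 0.737265, -0.4133)–(-1.5457, 0.7444, -0.4133)  len=0.0071
  (v18,v22,v23) [-+-] → (-1.5457, 0.737265, -0.4133)–(-1.5457, -0.7444, -0.4133)  len=1.4817
  (v19,v24,v15) [--+] → (-2.43239, -0.161344, -0.4133)–(-2.43239, 1.1714, -0.4133)  len=1.3327
  (v15,v24,v20) [+-+] → (-2.43239, -0.161344, -0.4133)–(-2.43239, -1.1714, -0.4133)  len=1.0101
  (v22,v27,v23) [++-] → (-1.54012, -0.748849, -0.4133)–(-1.5457, -0.7444, -0.4133)  len=0.0071
  (v23,v27,v28) [-+-] → (-1.54012, -0.748849, -0.4133)–(-0.3818, -1.6726, -0.4133)  len=1.4816
  (v24,v29,v20) [--+] → (-1.39041, -2.00235, -0.4133)–(-2.43239, -1.1714, -0.4133)  len=1.3327
  (v20,v29,v25) [+-+] → (-1.39041, -2.00235, -0.4133)–(-0.600767, -2.63207, -0.4133)  len=1.0100
  (v27,v32,v28) [++-] → (-0.374843, -1.67101, -0.4133)–(-0.3818, -1.6726, -0.4133)  len=0.0071
  (v28,v32,v33) [-+-] → (-0.374843, -1.67101, -0.4133)–(1.0697, -1.3413, -0.4133)  len=1.4817
  (v29,v34,v25) [--+] → (0.698561, -2.33548, -0.4133)–(-0.600767, -2.63207, -0.4133)  len=1.3327
  (v25,v34,v30) [+-+] → (0.698561, -2.33548, -0.4133)–(1.68328, -2.11073, -0.4133)  len=1.0100
  (v32,v2,v33) [++-] → (1.0728, -1.33487, -0.4133)–(1.0697, -1.3413, -0.4133)  len=0.0071
  (v33,v2,v3) [-+-] → (1.0728, -1.33487, -0.4133)–(1.7156, 0, -0.4133)  len=1.4816
  (v34,v4,v30) [--+] → (2.26152, -0.909997, -0.4133)–(1.68328, -2.11073, -0.4133)  len=1.3327
  (v30,v4,v0) [+-+] → (2.26152, -0.909997, -0.4133)–(2.69974, 0, -0.4133)  len=1.0100

Chained into 2 loop(s):
  loop 1: 14 segments, perimeter = 10.4213
  loop 2: 14 segments, perimeter = 16.3993
Total perimeter = 26.821
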